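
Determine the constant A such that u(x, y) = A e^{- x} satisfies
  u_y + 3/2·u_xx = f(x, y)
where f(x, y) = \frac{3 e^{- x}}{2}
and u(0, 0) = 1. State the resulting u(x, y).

Answer: u(x, y) = e^{- x}

Derivation:
Substitute the ansatz u = A e^{- x} into the left-hand side.
Derivatives of the ansatz:
  u_y = 0
  u_xx = A e^{- x}
Term by term:
  u_y = 0
  3/2·u_xx = \frac{3 A e^{- x}}{2}
So the left-hand side equals
  \frac{3 A e^{- x}}{2}
This must equal f(x, y) = \frac{3 e^{- x}}{2} identically.
Matching coefficients of the independent functions:
  [e^{- x}]:  \frac{3 A}{2} = \frac{3}{2}
Solving: A = 1.
Check against the point condition:
  u(0, 0) = 1  ⟹  A = 1  ✓
Hence u(x, y) = e^{- x}.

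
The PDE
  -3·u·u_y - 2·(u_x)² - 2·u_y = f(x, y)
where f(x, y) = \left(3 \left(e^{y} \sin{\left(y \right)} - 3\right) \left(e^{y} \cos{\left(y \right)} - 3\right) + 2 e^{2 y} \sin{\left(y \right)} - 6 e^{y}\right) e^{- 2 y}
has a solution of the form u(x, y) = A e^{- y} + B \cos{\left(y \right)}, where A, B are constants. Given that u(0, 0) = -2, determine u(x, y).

Substitute the ansatz u = A e^{- y} + B \cos{\left(y \right)} into the left-hand side.
Derivatives of the ansatz:
  u_y = - A e^{- y} - B \sin{\left(y \right)}
  u_x = 0
Term by term:
  -3·u·u_y = 3 A^{2} e^{- 2 y} + 3 A B e^{- y} \sin{\left(y \right)} + 3 A B e^{- y} \cos{\left(y \right)} + 3 B^{2} \sin{\left(y \right)} \cos{\left(y \right)}
  -2·(u_x)² = 0
  -2·u_y = 2 A e^{- y} + 2 B \sin{\left(y \right)}
So the left-hand side equals
  3 A^{2} e^{- 2 y} + 3 A B e^{- y} \sin{\left(y \right)} + 3 A B e^{- y} \cos{\left(y \right)} + 2 A e^{- y} + 3 B^{2} \sin{\left(y \right)} \cos{\left(y \right)} + 2 B \sin{\left(y \right)}
This must equal f(x, y) identically; expanded, f = 3 \sin{\left(y \right)} \cos{\left(y \right)} + 2 \sin{\left(y \right)} - 9 e^{- y} \sin{\left(y \right)} - 9 e^{- y} \cos{\left(y \right)} - 6 e^{- y} + 27 e^{- 2 y}.
Matching coefficients of the independent functions:
  [e^{- y} \sin{\left(y \right)}, e^{- y} \cos{\left(y \right)}]:  3 A B = -9
  [\sin{\left(y \right)} \cos{\left(y \right)}]:  3 B^{2} = 3
  [e^{- 2 y}]:  3 A^{2} = 27
  [e^{- y}]:  2 A = -6
  [\sin{\left(y \right)}]:  2 B = 2
Solving: A = -3, B = 1.
Check against the point condition:
  u(0, 0) = -2  ⟹  A + B = -2  ✓
Hence u(x, y) = \cos{\left(y \right)} - 3 e^{- y}.

Answer: u(x, y) = \cos{\left(y \right)} - 3 e^{- y}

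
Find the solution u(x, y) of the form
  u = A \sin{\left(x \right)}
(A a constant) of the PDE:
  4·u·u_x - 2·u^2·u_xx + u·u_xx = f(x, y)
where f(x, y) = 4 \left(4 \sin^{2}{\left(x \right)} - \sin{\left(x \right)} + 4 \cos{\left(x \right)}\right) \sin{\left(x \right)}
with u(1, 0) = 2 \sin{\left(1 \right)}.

Substitute the ansatz u = A \sin{\left(x \right)} into the left-hand side.
Derivatives of the ansatz:
  u_x = A \cos{\left(x \right)}
  u_xx = - A \sin{\left(x \right)}
Term by term:
  4·u·u_x = 4 A^{2} \sin{\left(x \right)} \cos{\left(x \right)}
  -2·u^2·u_xx = 2 A^{3} \sin^{3}{\left(x \right)}
  u·u_xx = - A^{2} \sin^{2}{\left(x \right)}
So the left-hand side equals
  2 A^{3} \sin^{3}{\left(x \right)} - A^{2} \sin^{2}{\left(x \right)} + 4 A^{2} \sin{\left(x \right)} \cos{\left(x \right)}
This must equal f(x, y) identically; expanded, f = 16 \sin^{3}{\left(x \right)} - 4 \sin^{2}{\left(x \right)} + 16 \sin{\left(x \right)} \cos{\left(x \right)}.
Matching coefficients of the independent functions:
  [\sin{\left(x \right)} \cos{\left(x \right)}]:  4 A^{2} = 16
  [\sin^{2}{\left(x \right)}]:  - A^{2} = -4
  [\sin^{3}{\left(x \right)}]:  2 A^{3} = 16
Solving: A = 2.
Check against the point condition:
  u(1, 0) = 2 \sin{\left(1 \right)}  ⟹  A \sin{\left(1 \right)} = 2 \sin{\left(1 \right)}  ✓
Hence u(x, y) = 2 \sin{\left(x \right)}.

Answer: u(x, y) = 2 \sin{\left(x \right)}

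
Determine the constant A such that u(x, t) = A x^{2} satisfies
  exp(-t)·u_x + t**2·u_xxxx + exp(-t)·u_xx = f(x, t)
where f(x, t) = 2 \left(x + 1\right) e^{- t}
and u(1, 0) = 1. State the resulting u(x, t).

Substitute the ansatz u = A x^{2} into the left-hand side.
Derivatives of the ansatz:
  u_x = 2 A x
  u_xxxx = 0
  u_xx = 2 A
Term by term:
  exp(-t)·u_x = 2 A x e^{- t}
  t**2·u_xxxx = 0
  exp(-t)·u_xx = 2 A e^{- t}
So the left-hand side equals
  2 A x e^{- t} + 2 A e^{- t}
This must equal f(x, t) identically; expanded, f = 2 x e^{- t} + 2 e^{- t}.
Matching coefficients of the independent functions:
  [x e^{- t}, e^{- t}]:  2 A = 2
Solving: A = 1.
Check against the point condition:
  u(1, 0) = 1  ⟹  A = 1  ✓
Hence u(x, t) = x^{2}.

Answer: u(x, t) = x^{2}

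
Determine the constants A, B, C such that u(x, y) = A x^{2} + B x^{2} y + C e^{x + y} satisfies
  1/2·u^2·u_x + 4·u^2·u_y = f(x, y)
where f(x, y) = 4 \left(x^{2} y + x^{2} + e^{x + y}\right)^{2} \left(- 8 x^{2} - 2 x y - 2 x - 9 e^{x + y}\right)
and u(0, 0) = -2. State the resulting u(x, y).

Substitute the ansatz u = A x^{2} + B x^{2} y + C e^{x + y} into the left-hand side.
Derivatives of the ansatz:
  u_x = 2 A x + 2 B x y + C e^{x} e^{y}
  u_y = B x^{2} + C e^{x} e^{y}
Term by term:
  1/2·u^2·u_x = A^{3} x^{5} + 3 A^{2} B x^{5} y + \frac{A^{2} C x^{4} e^{x} e^{y}}{2} + 2 A^{2} C x^{3} e^{x} e^{y} + 3 A B^{2} x^{5} y^{2} + A B C x^{4} y e^{x} e^{y} + 4 A B C x^{3} y e^{x} e^{y} + A C^{2} x^{2} e^{2 x} e^{2 y} + A C^{2} x e^{2 x} e^{2 y} + B^{3} x^{5} y^{3} + \frac{B^{2} C x^{4} y^{2} e^{x} e^{y}}{2} + 2 B^{2} C x^{3} y^{2} e^{x} e^{y} + B C^{2} x^{2} y e^{2 x} e^{2 y} + B C^{2} x y e^{2 x} e^{2 y} + \frac{C^{3} e^{3 x} e^{3 y}}{2}
  4·u^2·u_y = 4 A^{2} B x^{6} + 4 A^{2} C x^{4} e^{x} e^{y} + 8 A B^{2} x^{6} y + 8 A B C x^{4} y e^{x} e^{y} + 8 A B C x^{4} e^{x} e^{y} + 8 A C^{2} x^{2} e^{2 x} e^{2 y} + 4 B^{3} x^{6} y^{2} + 4 B^{2} C x^{4} y^{2} e^{x} e^{y} + 8 B^{2} C x^{4} y e^{x} e^{y} + 8 B C^{2} x^{2} y e^{2 x} e^{2 y} + 4 B C^{2} x^{2} e^{2 x} e^{2 y} + 4 C^{3} e^{3 x} e^{3 y}
So the left-hand side equals
  A^{3} x^{5} + 4 A^{2} B x^{6} + 3 A^{2} B x^{5} y + \frac{9 A^{2} C x^{4} e^{x} e^{y}}{2} + 2 A^{2} C x^{3} e^{x} e^{y} + 8 A B^{2} x^{6} y + 3 A B^{2} x^{5} y^{2} + 9 A B C x^{4} y e^{x} e^{y} + 8 A B C x^{4} e^{x} e^{y} + 4 A B C x^{3} y e^{x} e^{y} + 9 A C^{2} x^{2} e^{2 x} e^{2 y} + A C^{2} x e^{2 x} e^{2 y} + 4 B^{3} x^{6} y^{2} + B^{3} x^{5} y^{3} + \frac{9 B^{2} C x^{4} y^{2} e^{x} e^{y}}{2} + 8 B^{2} C x^{4} y e^{x} e^{y} + 2 B^{2} C x^{3} y^{2} e^{x} e^{y} + 9 B C^{2} x^{2} y e^{2 x} e^{2 y} + 4 B C^{2} x^{2} e^{2 x} e^{2 y} + B C^{2} x y e^{2 x} e^{2 y} + \frac{9 C^{3} e^{3 x} e^{3 y}}{2}
This must equal f(x, y) identically; expanded, f = - 32 x^{6} y^{2} - 64 x^{6} y - 32 x^{6} - 8 x^{5} y^{3} - 24 x^{5} y^{2} - 24 x^{5} y - 8 x^{5} - 36 x^{4} y^{2} e^{x} e^{y} - 136 x^{4} y e^{x} e^{y} - 100 x^{4} e^{x} e^{y} - 16 x^{3} y^{2} e^{x} e^{y} - 32 x^{3} y e^{x} e^{y} - 16 x^{3} e^{x} e^{y} - 72 x^{2} y e^{2 x} e^{2 y} - 104 x^{2} e^{2 x} e^{2 y} - 8 x y e^{2 x} e^{2 y} - 8 x e^{2 x} e^{2 y} - 36 e^{3 x} e^{3 y}.
Matching coefficients of the independent functions:
(each divided by its leading coefficient; functions giving the same equation are listed together)
  [x^{5}]:  A^{3} + 8 = 0
  [x^{6}, x^{5} y]:  A^{2} B + 8 = 0
  [x^{5} y^{2}, x^{6} y]:  A B^{2} + 8 = 0
  [x^{5} y^{3}, x^{6} y^{2}]:  B^{3} + 8 = 0
  [e^{3 x} e^{3 y}]:  C^{3} + 8 = 0
  [x e^{2 x} e^{2 y}]:  A C^{2} + 8 = 0
  [x^{2} e^{2 x} e^{2 y}]:  A C^{2} + \frac{4 B C^{2}}{9} + \frac{104}{9} = 0
  [x^{3} e^{x} e^{y}]:  A^{2} C + 8 = 0
  [x^{4} e^{x} e^{y}]:  A^{2} C + \frac{16 A B C}{9} + \frac{200}{9} = 0
  [x y e^{2 x} e^{2 y}, x^{2} y e^{2 x} e^{2 y}]:  B C^{2} + 8 = 0
  [x^{3} y e^{x} e^{y}]:  A B C + 8 = 0
  [x^{3} y^{2} e^{x} e^{y}, x^{4} y^{2} e^{x} e^{y}]:  B^{2} C + 8 = 0
  [x^{4} y e^{x} e^{y}]:  A B C + \frac{8 B^{2} C}{9} + \frac{136}{9} = 0
Solving: A = -2, B = -2, C = -2.
Check against the point condition:
  u(0, 0) = -2  ⟹  C = -2  ✓
Hence u(x, y) = - 2 x^{2} y - 2 x^{2} - 2 e^{x + y}.

Answer: u(x, y) = - 2 x^{2} y - 2 x^{2} - 2 e^{x + y}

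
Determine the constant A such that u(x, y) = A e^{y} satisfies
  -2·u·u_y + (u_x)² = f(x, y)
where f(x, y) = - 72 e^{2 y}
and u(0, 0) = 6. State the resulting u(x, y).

Answer: u(x, y) = 6 e^{y}

Derivation:
Substitute the ansatz u = A e^{y} into the left-hand side.
Derivatives of the ansatz:
  u_y = A e^{y}
  u_x = 0
Term by term:
  -2·u·u_y = - 2 A^{2} e^{2 y}
  (u_x)² = 0
So the left-hand side equals
  - 2 A^{2} e^{2 y}
This must equal f(x, y) = - 72 e^{2 y} identically.
Matching coefficients of the independent functions:
  [e^{2 y}]:  - 2 A^{2} = -72
These equations allow (A) = (-6) or (6).
Impose the point condition(s):
  u(0, 0) = 6  ⟹  A = 6
Only A = 6 satisfies everything.
Hence u(x, y) = 6 e^{y}.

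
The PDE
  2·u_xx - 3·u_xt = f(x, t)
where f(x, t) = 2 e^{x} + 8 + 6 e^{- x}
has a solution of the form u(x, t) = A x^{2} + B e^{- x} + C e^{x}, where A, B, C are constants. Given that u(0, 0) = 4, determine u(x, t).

Substitute the ansatz u = A x^{2} + B e^{- x} + C e^{x} into the left-hand side.
Derivatives of the ansatz:
  u_xx = 2 A + B e^{- x} + C e^{x}
  u_xt = 0
Term by term:
  2·u_xx = 4 A + 2 B e^{- x} + 2 C e^{x}
  -3·u_xt = 0
So the left-hand side equals
  4 A + 2 B e^{- x} + 2 C e^{x}
This must equal f(x, t) = 2 e^{x} + 8 + 6 e^{- x} identically.
Matching coefficients of the independent functions:
  [constant term]:  4 A = 8
  [e^{- x}]:  2 B = 6
  [e^{x}]:  2 C = 2
Solving: A = 2, B = 3, C = 1.
Check against the point condition:
  u(0, 0) = 4  ⟹  B + C = 4  ✓
Hence u(x, t) = 2 x^{2} + e^{x} + 3 e^{- x}.

Answer: u(x, t) = 2 x^{2} + e^{x} + 3 e^{- x}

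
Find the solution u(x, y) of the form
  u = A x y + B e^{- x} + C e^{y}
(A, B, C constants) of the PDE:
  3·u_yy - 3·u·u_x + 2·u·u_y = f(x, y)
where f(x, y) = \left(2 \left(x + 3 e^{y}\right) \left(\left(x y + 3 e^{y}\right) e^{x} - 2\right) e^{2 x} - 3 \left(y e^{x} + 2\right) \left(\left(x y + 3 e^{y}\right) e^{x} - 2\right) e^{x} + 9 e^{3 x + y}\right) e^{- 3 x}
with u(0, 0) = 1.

Substitute the ansatz u = A x y + B e^{- x} + C e^{y} into the left-hand side.
Derivatives of the ansatz:
  u_yy = C e^{y}
  u_x = A y - B e^{- x}
  u_y = A x + C e^{y}
Term by term:
  3·u_yy = 3 C e^{y}
  -3·u·u_x = - 3 A^{2} x y^{2} + 3 A B x y e^{- x} - 3 A B y e^{- x} - 3 A C y e^{y} + 3 B^{2} e^{- 2 x} + 3 B C e^{- x} e^{y}
  2·u·u_y = 2 A^{2} x^{2} y + 2 A B x e^{- x} + 2 A C x y e^{y} + 2 A C x e^{y} + 2 B C e^{- x} e^{y} + 2 C^{2} e^{2 y}
So the left-hand side equals
  2 A^{2} x^{2} y - 3 A^{2} x y^{2} + 3 A B x y e^{- x} + 2 A B x e^{- x} - 3 A B y e^{- x} + 2 A C x y e^{y} + 2 A C x e^{y} - 3 A C y e^{y} + 3 B^{2} e^{- 2 x} + 5 B C e^{- x} e^{y} + 2 C^{2} e^{2 y} + 3 C e^{y}
This must equal f(x, y) identically; expanded, f = 2 x^{2} y - 3 x y^{2} + 6 x y e^{y} - 6 x y e^{- x} + 6 x e^{y} - 4 x e^{- x} - 9 y e^{y} + 6 y e^{- x} + 18 e^{2 y} + 9 e^{y} - 30 e^{- x} e^{y} + 12 e^{- 2 x}.
Matching coefficients of the independent functions:
  [x y^{2}]:  - 3 A^{2} = -3
  [x e^{- x}]:  2 A B = -4
  [x e^{y}, x y e^{y}]:  2 A C = 6
  [x^{2} y]:  2 A^{2} = 2
  [y e^{- x}]:  - 3 A B = 6
  [y e^{y}]:  - 3 A C = -9
  [e^{- x} e^{y}]:  5 B C = -30
  [x y e^{- x}]:  3 A B = -6
  [e^{- 2 x}]:  3 B^{2} = 12
  [e^{y}]:  3 C = 9
  [e^{2 y}]:  2 C^{2} = 18
Solving: A = 1, B = -2, C = 3.
Check against the point condition:
  u(0, 0) = 1  ⟹  B + C = 1  ✓
Hence u(x, y) = x y + 3 e^{y} - 2 e^{- x}.

Answer: u(x, y) = x y + 3 e^{y} - 2 e^{- x}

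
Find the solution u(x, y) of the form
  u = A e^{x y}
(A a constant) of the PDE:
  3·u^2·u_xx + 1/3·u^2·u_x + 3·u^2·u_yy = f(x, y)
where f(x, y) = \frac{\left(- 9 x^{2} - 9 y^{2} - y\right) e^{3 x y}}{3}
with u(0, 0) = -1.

Substitute the ansatz u = A e^{x y} into the left-hand side.
Derivatives of the ansatz:
  u_xx = A y^{2} e^{x y}
  u_x = A y e^{x y}
  u_yy = A x^{2} e^{x y}
Term by term:
  3·u^2·u_xx = 3 A^{3} y^{2} e^{3 x y}
  1/3·u^2·u_x = \frac{A^{3} y e^{3 x y}}{3}
  3·u^2·u_yy = 3 A^{3} x^{2} e^{3 x y}
So the left-hand side equals
  3 A^{3} x^{2} e^{3 x y} + 3 A^{3} y^{2} e^{3 x y} + \frac{A^{3} y e^{3 x y}}{3}
This must equal f(x, y) identically; expanded, f = - 3 x^{2} e^{3 x y} - 3 y^{2} e^{3 x y} - \frac{y e^{3 x y}}{3}.
Matching coefficients of the independent functions:
  [x^{2} e^{3 x y}, y^{2} e^{3 x y}]:  3 A^{3} = -3
  [y e^{3 x y}]:  \frac{A^{3}}{3} = - \frac{1}{3}
Solving: A = -1.
Check against the point condition:
  u(0, 0) = -1  ⟹  A = -1  ✓
Hence u(x, y) = - e^{x y}.

Answer: u(x, y) = - e^{x y}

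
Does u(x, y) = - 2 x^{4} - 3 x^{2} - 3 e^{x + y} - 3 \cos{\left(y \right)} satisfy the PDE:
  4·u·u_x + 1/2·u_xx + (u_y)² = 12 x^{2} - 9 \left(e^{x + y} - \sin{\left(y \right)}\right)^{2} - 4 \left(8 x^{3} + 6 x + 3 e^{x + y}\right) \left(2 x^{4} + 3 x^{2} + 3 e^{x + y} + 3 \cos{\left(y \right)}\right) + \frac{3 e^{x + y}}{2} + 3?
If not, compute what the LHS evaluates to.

Answer: No, the LHS evaluates to - 12 x^{2} + 9 \left(e^{x + y} - \sin{\left(y \right)}\right)^{2} + 4 \left(8 x^{3} + 6 x + 3 e^{x + y}\right) \left(2 x^{4} + 3 x^{2} + 3 e^{x + y} + 3 \cos{\left(y \right)}\right) - \frac{3 e^{x + y}}{2} - 3

Derivation:
Evaluate each term of the left-hand side for u = - 2 x^{4} - 3 x^{2} - 3 e^{x + y} - 3 \cos{\left(y \right)}.
Derivatives:
  u_x = - 8 x^{3} - 6 x - 3 e^{x} e^{y}
  u_xx = - 24 x^{2} - 3 e^{x} e^{y} - 6
  u_y = - 3 e^{x} e^{y} + 3 \sin{\left(y \right)}
Terms:
  4·u·u_x = \left(32 x^{3} + 24 x + 12 e^{x + y}\right) \left(2 x^{4} + 3 x^{2} + 3 e^{x + y} + 3 \cos{\left(y \right)}\right)
  1/2·u_xx = - 12 x^{2} - \frac{3 e^{x + y}}{2} - 3
  (u_y)² = 9 \left(e^{x + y} - \sin{\left(y \right)}\right)^{2}
Sum: LHS = - 12 x^{2} + 9 \left(e^{x + y} - \sin{\left(y \right)}\right)^{2} + 4 \left(8 x^{3} + 6 x + 3 e^{x + y}\right) \left(2 x^{4} + 3 x^{2} + 3 e^{x + y} + 3 \cos{\left(y \right)}\right) - \frac{3 e^{x + y}}{2} - 3
Given right-hand side: 12 x^{2} - 9 \left(e^{x + y} - \sin{\left(y \right)}\right)^{2} - 4 \left(8 x^{3} + 6 x + 3 e^{x + y}\right) \left(2 x^{4} + 3 x^{2} + 3 e^{x + y} + 3 \cos{\left(y \right)}\right) + \frac{3 e^{x + y}}{2} + 3. Difference LHS − RHS = - 24 x^{2} + 18 \left(e^{x + y} - \sin{\left(y \right)}\right)^{2} + \left(64 x^{3} + 48 x + 24 e^{x + y}\right) \left(2 x^{4} + 3 x^{2} + 3 e^{x + y} + 3 \cos{\left(y \right)}\right) - 3 e^{x + y} - 6 ≠ 0, so u is not a solution.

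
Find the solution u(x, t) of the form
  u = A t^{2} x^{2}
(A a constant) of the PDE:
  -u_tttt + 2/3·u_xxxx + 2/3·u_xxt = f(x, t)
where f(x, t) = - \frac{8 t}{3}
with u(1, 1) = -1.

Answer: u(x, t) = - t^{2} x^{2}

Derivation:
Substitute the ansatz u = A t^{2} x^{2} into the left-hand side.
Derivatives of the ansatz:
  u_tttt = 0
  u_xxxx = 0
  u_xxt = 4 A t
Term by term:
  -u_tttt = 0
  2/3·u_xxxx = 0
  2/3·u_xxt = \frac{8 A t}{3}
So the left-hand side equals
  \frac{8 A t}{3}
This must equal f(x, t) = - \frac{8 t}{3} identically.
Matching coefficients of the independent functions:
  [t]:  \frac{8 A}{3} = - \frac{8}{3}
Solving: A = -1.
Check against the point condition:
  u(1, 1) = -1  ⟹  A = -1  ✓
Hence u(x, t) = - t^{2} x^{2}.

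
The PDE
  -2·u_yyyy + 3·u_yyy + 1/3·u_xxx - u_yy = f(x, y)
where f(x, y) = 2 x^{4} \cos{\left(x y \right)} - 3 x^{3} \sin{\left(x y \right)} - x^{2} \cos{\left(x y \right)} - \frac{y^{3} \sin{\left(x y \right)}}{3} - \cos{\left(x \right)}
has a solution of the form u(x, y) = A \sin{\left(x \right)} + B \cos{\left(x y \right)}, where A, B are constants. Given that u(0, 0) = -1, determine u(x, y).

Answer: u(x, y) = 3 \sin{\left(x \right)} - \cos{\left(x y \right)}

Derivation:
Substitute the ansatz u = A \sin{\left(x \right)} + B \cos{\left(x y \right)} into the left-hand side.
Derivatives of the ansatz:
  u_yyyy = B x^{4} \cos{\left(x y \right)}
  u_yyy = B x^{3} \sin{\left(x y \right)}
  u_xxx = - A \cos{\left(x \right)} + B y^{3} \sin{\left(x y \right)}
  u_yy = - B x^{2} \cos{\left(x y \right)}
Term by term:
  -2·u_yyyy = - 2 B x^{4} \cos{\left(x y \right)}
  3·u_yyy = 3 B x^{3} \sin{\left(x y \right)}
  1/3·u_xxx = - \frac{A \cos{\left(x \right)}}{3} + \frac{B y^{3} \sin{\left(x y \right)}}{3}
  -u_yy = B x^{2} \cos{\left(x y \right)}
So the left-hand side equals
  - \frac{A \cos{\left(x \right)}}{3} - 2 B x^{4} \cos{\left(x y \right)} + 3 B x^{3} \sin{\left(x y \right)} + B x^{2} \cos{\left(x y \right)} + \frac{B y^{3} \sin{\left(x y \right)}}{3}
This must equal f(x, y) = 2 x^{4} \cos{\left(x y \right)} - 3 x^{3} \sin{\left(x y \right)} - x^{2} \cos{\left(x y \right)} - \frac{y^{3} \sin{\left(x y \right)}}{3} - \cos{\left(x \right)} identically.
Matching coefficients of the independent functions:
  [x^{2} \cos{\left(x y \right)}]:  B = -1
  [x^{3} \sin{\left(x y \right)}]:  3 B = -3
  [x^{4} \cos{\left(x y \right)}]:  - 2 B = 2
  [y^{3} \sin{\left(x y \right)}]:  \frac{B}{3} = - \frac{1}{3}
  [\cos{\left(x \right)}]:  - \frac{A}{3} = -1
Solving: A = 3, B = -1.
Check against the point condition:
  u(0, 0) = -1  ⟹  B = -1  ✓
Hence u(x, y) = 3 \sin{\left(x \right)} - \cos{\left(x y \right)}.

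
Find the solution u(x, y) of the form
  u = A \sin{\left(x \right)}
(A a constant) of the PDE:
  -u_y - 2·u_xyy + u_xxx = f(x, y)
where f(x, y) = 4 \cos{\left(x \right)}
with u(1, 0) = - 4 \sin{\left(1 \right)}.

Substitute the ansatz u = A \sin{\left(x \right)} into the left-hand side.
Derivatives of the ansatz:
  u_y = 0
  u_xyy = 0
  u_xxx = - A \cos{\left(x \right)}
Term by term:
  -u_y = 0
  -2·u_xyy = 0
  u_xxx = - A \cos{\left(x \right)}
So the left-hand side equals
  - A \cos{\left(x \right)}
This must equal f(x, y) = 4 \cos{\left(x \right)} identically.
Matching coefficients of the independent functions:
  [\cos{\left(x \right)}]:  - A = 4
Solving: A = -4.
Check against the point condition:
  u(1, 0) = - 4 \sin{\left(1 \right)}  ⟹  A \sin{\left(1 \right)} = - 4 \sin{\left(1 \right)}  ✓
Hence u(x, y) = - 4 \sin{\left(x \right)}.

Answer: u(x, y) = - 4 \sin{\left(x \right)}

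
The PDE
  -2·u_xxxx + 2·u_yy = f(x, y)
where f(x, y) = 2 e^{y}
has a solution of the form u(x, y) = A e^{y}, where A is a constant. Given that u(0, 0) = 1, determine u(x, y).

Substitute the ansatz u = A e^{y} into the left-hand side.
Derivatives of the ansatz:
  u_xxxx = 0
  u_yy = A e^{y}
Term by term:
  -2·u_xxxx = 0
  2·u_yy = 2 A e^{y}
So the left-hand side equals
  2 A e^{y}
This must equal f(x, y) = 2 e^{y} identically.
Matching coefficients of the independent functions:
  [e^{y}]:  2 A = 2
Solving: A = 1.
Check against the point condition:
  u(0, 0) = 1  ⟹  A = 1  ✓
Hence u(x, y) = e^{y}.

Answer: u(x, y) = e^{y}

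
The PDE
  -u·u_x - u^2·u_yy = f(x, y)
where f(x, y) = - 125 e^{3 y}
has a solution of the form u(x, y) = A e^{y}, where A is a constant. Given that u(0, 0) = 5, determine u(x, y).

Substitute the ansatz u = A e^{y} into the left-hand side.
Derivatives of the ansatz:
  u_x = 0
  u_yy = A e^{y}
Term by term:
  -u·u_x = 0
  -u^2·u_yy = - A^{3} e^{3 y}
So the left-hand side equals
  - A^{3} e^{3 y}
This must equal f(x, y) = - 125 e^{3 y} identically.
Matching coefficients of the independent functions:
  [e^{3 y}]:  - A^{3} = -125
Solving: A = 5.
Check against the point condition:
  u(0, 0) = 5  ⟹  A = 5  ✓
Hence u(x, y) = 5 e^{y}.

Answer: u(x, y) = 5 e^{y}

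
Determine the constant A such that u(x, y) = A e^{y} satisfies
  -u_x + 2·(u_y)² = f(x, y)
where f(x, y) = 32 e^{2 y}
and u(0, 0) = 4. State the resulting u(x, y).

Substitute the ansatz u = A e^{y} into the left-hand side.
Derivatives of the ansatz:
  u_x = 0
  u_y = A e^{y}
Term by term:
  -u_x = 0
  2·(u_y)² = 2 A^{2} e^{2 y}
So the left-hand side equals
  2 A^{2} e^{2 y}
This must equal f(x, y) = 32 e^{2 y} identically.
Matching coefficients of the independent functions:
  [e^{2 y}]:  2 A^{2} = 32
These equations allow (A) = (-4) or (4).
Impose the point condition(s):
  u(0, 0) = 4  ⟹  A = 4
Only A = 4 satisfies everything.
Hence u(x, y) = 4 e^{y}.

Answer: u(x, y) = 4 e^{y}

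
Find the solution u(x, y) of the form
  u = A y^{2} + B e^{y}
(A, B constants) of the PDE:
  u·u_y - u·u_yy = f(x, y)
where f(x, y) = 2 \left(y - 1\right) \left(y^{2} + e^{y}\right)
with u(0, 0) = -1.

Substitute the ansatz u = A y^{2} + B e^{y} into the left-hand side.
Derivatives of the ansatz:
  u_y = 2 A y + B e^{y}
  u_yy = 2 A + B e^{y}
Term by term:
  u·u_y = 2 A^{2} y^{3} + A B y^{2} e^{y} + 2 A B y e^{y} + B^{2} e^{2 y}
  -u·u_yy = - 2 A^{2} y^{2} - A B y^{2} e^{y} - 2 A B e^{y} - B^{2} e^{2 y}
So the left-hand side equals
  2 A^{2} y^{3} - 2 A^{2} y^{2} + 2 A B y e^{y} - 2 A B e^{y}
This must equal f(x, y) identically; expanded, f = 2 y^{3} - 2 y^{2} + 2 y e^{y} - 2 e^{y}.
Matching coefficients of the independent functions:
  [y^{2}]:  - 2 A^{2} = -2
  [y^{3}]:  2 A^{2} = 2
  [y e^{y}]:  2 A B = 2
  [e^{y}]:  - 2 A B = -2
These equations allow (A, B) = (-1, -1) or (1, 1).
Impose the point condition(s):
  u(0, 0) = -1  ⟹  B = -1
Only A = -1, B = -1 satisfies everything.
Hence u(x, y) = - y^{2} - e^{y}.

Answer: u(x, y) = - y^{2} - e^{y}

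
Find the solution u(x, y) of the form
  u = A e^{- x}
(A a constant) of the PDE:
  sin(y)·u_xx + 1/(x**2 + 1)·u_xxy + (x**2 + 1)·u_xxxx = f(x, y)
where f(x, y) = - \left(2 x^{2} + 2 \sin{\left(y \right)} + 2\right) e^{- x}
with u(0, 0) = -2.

Substitute the ansatz u = A e^{- x} into the left-hand side.
Derivatives of the ansatz:
  u_xx = A e^{- x}
  u_xxy = 0
  u_xxxx = A e^{- x}
Term by term:
  sin(y)·u_xx = A e^{- x} \sin{\left(y \right)}
  1/(x**2 + 1)·u_xxy = 0
  (x**2 + 1)·u_xxxx = A x^{2} e^{- x} + A e^{- x}
So the left-hand side equals
  A x^{2} e^{- x} + A e^{- x} \sin{\left(y \right)} + A e^{- x}
This must equal f(x, y) identically; expanded, f = - 2 x^{2} e^{- x} - 2 e^{- x} \sin{\left(y \right)} - 2 e^{- x}.
Matching coefficients of the independent functions:
  [x^{2} e^{- x}, e^{- x} \sin{\left(y \right)}, e^{- x}]:  A = -2
Solving: A = -2.
Check against the point condition:
  u(0, 0) = -2  ⟹  A = -2  ✓
Hence u(x, y) = - 2 e^{- x}.

Answer: u(x, y) = - 2 e^{- x}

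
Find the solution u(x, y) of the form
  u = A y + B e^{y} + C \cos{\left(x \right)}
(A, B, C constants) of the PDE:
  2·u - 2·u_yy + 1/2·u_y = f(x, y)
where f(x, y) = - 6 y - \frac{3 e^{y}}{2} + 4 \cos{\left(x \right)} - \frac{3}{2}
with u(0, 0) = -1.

Answer: u(x, y) = - 3 y - 3 e^{y} + 2 \cos{\left(x \right)}

Derivation:
Substitute the ansatz u = A y + B e^{y} + C \cos{\left(x \right)} into the left-hand side.
Derivatives of the ansatz:
  u_yy = B e^{y}
  u_y = A + B e^{y}
Term by term:
  2·u = 2 A y + 2 B e^{y} + 2 C \cos{\left(x \right)}
  -2·u_yy = - 2 B e^{y}
  1/2·u_y = \frac{A}{2} + \frac{B e^{y}}{2}
So the left-hand side equals
  2 A y + \frac{A}{2} + \frac{B e^{y}}{2} + 2 C \cos{\left(x \right)}
This must equal f(x, y) = - 6 y - \frac{3 e^{y}}{2} + 4 \cos{\left(x \right)} - \frac{3}{2} identically.
Matching coefficients of the independent functions:
  [constant term]:  \frac{A}{2} = - \frac{3}{2}
  [y]:  2 A = -6
  [e^{y}]:  \frac{B}{2} = - \frac{3}{2}
  [\cos{\left(x \right)}]:  2 C = 4
Solving: A = -3, B = -3, C = 2.
Check against the point condition:
  u(0, 0) = -1  ⟹  B + C = -1  ✓
Hence u(x, y) = - 3 y - 3 e^{y} + 2 \cos{\left(x \right)}.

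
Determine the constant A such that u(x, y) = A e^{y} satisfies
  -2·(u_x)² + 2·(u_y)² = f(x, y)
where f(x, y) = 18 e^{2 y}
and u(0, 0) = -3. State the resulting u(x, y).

Answer: u(x, y) = - 3 e^{y}

Derivation:
Substitute the ansatz u = A e^{y} into the left-hand side.
Derivatives of the ansatz:
  u_x = 0
  u_y = A e^{y}
Term by term:
  -2·(u_x)² = 0
  2·(u_y)² = 2 A^{2} e^{2 y}
So the left-hand side equals
  2 A^{2} e^{2 y}
This must equal f(x, y) = 18 e^{2 y} identically.
Matching coefficients of the independent functions:
  [e^{2 y}]:  2 A^{2} = 18
These equations allow (A) = (-3) or (3).
Impose the point condition(s):
  u(0, 0) = -3  ⟹  A = -3
Only A = -3 satisfies everything.
Hence u(x, y) = - 3 e^{y}.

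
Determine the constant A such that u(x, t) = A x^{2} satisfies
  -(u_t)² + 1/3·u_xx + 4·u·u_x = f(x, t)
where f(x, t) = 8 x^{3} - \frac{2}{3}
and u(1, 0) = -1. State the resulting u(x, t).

Substitute the ansatz u = A x^{2} into the left-hand side.
Derivatives of the ansatz:
  u_t = 0
  u_xx = 2 A
  u_x = 2 A x
Term by term:
  -(u_t)² = 0
  1/3·u_xx = \frac{2 A}{3}
  4·u·u_x = 8 A^{2} x^{3}
So the left-hand side equals
  8 A^{2} x^{3} + \frac{2 A}{3}
This must equal f(x, t) = 8 x^{3} - \frac{2}{3} identically.
Matching coefficients of the independent functions:
  [constant term]:  \frac{2 A}{3} = - \frac{2}{3}
  [x^{3}]:  8 A^{2} = 8
Solving: A = -1.
Check against the point condition:
  u(1, 0) = -1  ⟹  A = -1  ✓
Hence u(x, t) = - x^{2}.

Answer: u(x, t) = - x^{2}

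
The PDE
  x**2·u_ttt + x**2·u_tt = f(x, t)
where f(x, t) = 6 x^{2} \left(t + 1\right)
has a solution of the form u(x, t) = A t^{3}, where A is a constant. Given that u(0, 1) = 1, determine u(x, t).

Substitute the ansatz u = A t^{3} into the left-hand side.
Derivatives of the ansatz:
  u_ttt = 6 A
  u_tt = 6 A t
Term by term:
  x**2·u_ttt = 6 A x^{2}
  x**2·u_tt = 6 A t x^{2}
So the left-hand side equals
  6 A t x^{2} + 6 A x^{2}
This must equal f(x, t) identically; expanded, f = 6 t x^{2} + 6 x^{2}.
Matching coefficients of the independent functions:
  [x^{2}, t x^{2}]:  6 A = 6
Solving: A = 1.
Check against the point condition:
  u(0, 1) = 1  ⟹  A = 1  ✓
Hence u(x, t) = t^{3}.

Answer: u(x, t) = t^{3}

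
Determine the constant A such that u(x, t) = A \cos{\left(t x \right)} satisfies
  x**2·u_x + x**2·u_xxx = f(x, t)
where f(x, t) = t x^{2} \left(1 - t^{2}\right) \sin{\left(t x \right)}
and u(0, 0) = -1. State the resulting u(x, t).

Substitute the ansatz u = A \cos{\left(t x \right)} into the left-hand side.
Derivatives of the ansatz:
  u_x = - A t \sin{\left(t x \right)}
  u_xxx = A t^{3} \sin{\left(t x \right)}
Term by term:
  x**2·u_x = - A t x^{2} \sin{\left(t x \right)}
  x**2·u_xxx = A t^{3} x^{2} \sin{\left(t x \right)}
So the left-hand side equals
  A t^{3} x^{2} \sin{\left(t x \right)} - A t x^{2} \sin{\left(t x \right)}
This must equal f(x, t) identically; expanded, f = - t^{3} x^{2} \sin{\left(t x \right)} + t x^{2} \sin{\left(t x \right)}.
Matching coefficients of the independent functions:
  [t x^{2} \sin{\left(t x \right)}]:  - A = 1
  [t^{3} x^{2} \sin{\left(t x \right)}]:  A = -1
Solving: A = -1.
Check against the point condition:
  u(0, 0) = -1  ⟹  A = -1  ✓
Hence u(x, t) = - \cos{\left(t x \right)}.

Answer: u(x, t) = - \cos{\left(t x \right)}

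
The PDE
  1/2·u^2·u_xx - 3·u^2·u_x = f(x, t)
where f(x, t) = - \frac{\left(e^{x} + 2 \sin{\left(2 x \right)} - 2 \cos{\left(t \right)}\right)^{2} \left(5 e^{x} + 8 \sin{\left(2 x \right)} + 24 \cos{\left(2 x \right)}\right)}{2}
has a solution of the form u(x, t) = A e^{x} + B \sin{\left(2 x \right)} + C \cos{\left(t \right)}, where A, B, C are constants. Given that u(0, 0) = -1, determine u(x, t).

Answer: u(x, t) = e^{x} + 2 \sin{\left(2 x \right)} - 2 \cos{\left(t \right)}

Derivation:
Substitute the ansatz u = A e^{x} + B \sin{\left(2 x \right)} + C \cos{\left(t \right)} into the left-hand side.
Derivatives of the ansatz:
  u_xx = A e^{x} - 4 B \sin{\left(2 x \right)}
  u_x = A e^{x} + 2 B \cos{\left(2 x \right)}
Term by term:
  1/2·u^2·u_xx = \frac{A^{3} e^{3 x}}{2} - A^{2} B e^{2 x} \sin{\left(2 x \right)} + A^{2} C e^{2 x} \cos{\left(t \right)} - \frac{7 A B^{2} e^{x} \sin^{2}{\left(2 x \right)}}{2} - 3 A B C e^{x} \sin{\left(2 x \right)} \cos{\left(t \right)} + \frac{A C^{2} e^{x} \cos^{2}{\left(t \right)}}{2} - 2 B^{3} \sin^{3}{\left(2 x \right)} - 4 B^{2} C \sin^{2}{\left(2 x \right)} \cos{\left(t \right)} - 2 B C^{2} \sin{\left(2 x \right)} \cos^{2}{\left(t \right)}
  -3·u^2·u_x = - 3 A^{3} e^{3 x} - 6 A^{2} B e^{2 x} \sin{\left(2 x \right)} - 6 A^{2} B e^{2 x} \cos{\left(2 x \right)} - 6 A^{2} C e^{2 x} \cos{\left(t \right)} - 3 A B^{2} e^{x} \sin^{2}{\left(2 x \right)} - 12 A B^{2} e^{x} \sin{\left(2 x \right)} \cos{\left(2 x \right)} - 6 A B C e^{x} \sin{\left(2 x \right)} \cos{\left(t \right)} - 12 A B C e^{x} \cos{\left(t \right)} \cos{\left(2 x \right)} - 3 A C^{2} e^{x} \cos^{2}{\left(t \right)} - 6 B^{3} \sin^{2}{\left(2 x \right)} \cos{\left(2 x \right)} - 12 B^{2} C \sin{\left(2 x \right)} \cos{\left(t \right)} \cos{\left(2 x \right)} - 6 B C^{2} \cos^{2}{\left(t \right)} \cos{\left(2 x \right)}
So the left-hand side equals
  - \frac{5 A^{3} e^{3 x}}{2} - 7 A^{2} B e^{2 x} \sin{\left(2 x \right)} - 6 A^{2} B e^{2 x} \cos{\left(2 x \right)} - 5 A^{2} C e^{2 x} \cos{\left(t \right)} - \frac{13 A B^{2} e^{x} \sin^{2}{\left(2 x \right)}}{2} - 12 A B^{2} e^{x} \sin{\left(2 x \right)} \cos{\left(2 x \right)} - 9 A B C e^{x} \sin{\left(2 x \right)} \cos{\left(t \right)} - 12 A B C e^{x} \cos{\left(t \right)} \cos{\left(2 x \right)} - \frac{5 A C^{2} e^{x} \cos^{2}{\left(t \right)}}{2} - 2 B^{3} \sin^{3}{\left(2 x \right)} - 6 B^{3} \sin^{2}{\left(2 x \right)} \cos{\left(2 x \right)} - 4 B^{2} C \sin^{2}{\left(2 x \right)} \cos{\left(t \right)} - 12 B^{2} C \sin{\left(2 x \right)} \cos{\left(t \right)} \cos{\left(2 x \right)} - 2 B C^{2} \sin{\left(2 x \right)} \cos^{2}{\left(t \right)} - 6 B C^{2} \cos^{2}{\left(t \right)} \cos{\left(2 x \right)}
This must equal f(x, t) identically; expanded, f = - \frac{5 e^{3 x}}{2} - 14 e^{2 x} \sin{\left(2 x \right)} + 10 e^{2 x} \cos{\left(t \right)} - 12 e^{2 x} \cos{\left(2 x \right)} - 26 e^{x} \sin^{2}{\left(2 x \right)} + 36 e^{x} \sin{\left(2 x \right)} \cos{\left(t \right)} - 48 e^{x} \sin{\left(2 x \right)} \cos{\left(2 x \right)} - 10 e^{x} \cos^{2}{\left(t \right)} + 48 e^{x} \cos{\left(t \right)} \cos{\left(2 x \right)} - 16 \sin^{3}{\left(2 x \right)} + 32 \sin^{2}{\left(2 x \right)} \cos{\left(t \right)} - 48 \sin^{2}{\left(2 x \right)} \cos{\left(2 x \right)} - 16 \sin{\left(2 x \right)} \cos^{2}{\left(t \right)} + 96 \sin{\left(2 x \right)} \cos{\left(t \right)} \cos{\left(2 x \right)} - 48 \cos^{2}{\left(t \right)} \cos{\left(2 x \right)}.
Matching coefficients of the independent functions:
(each divided by its leading coefficient; functions giving the same equation are listed together)
  [e^{x} \sin^{2}{\left(2 x \right)}, e^{x} \sin{\left(2 x \right)} \cos{\left(2 x \right)}]:  A B^{2} - 4 = 0
  [e^{x} \cos^{2}{\left(t \right)}]:  A C^{2} - 4 = 0
  [e^{2 x} \sin{\left(2 x \right)}, e^{2 x} \cos{\left(2 x \right)}]:  A^{2} B - 2 = 0
  [e^{2 x} \cos{\left(t \right)}]:  A^{2} C + 2 = 0
  [\sin{\left(2 x \right)} \cos^{2}{\left(t \right)}, \cos^{2}{\left(t \right)} \cos{\left(2 x \right)}]:  B C^{2} - 8 = 0
  [\sin^{2}{\left(2 x \right)} \cos{\left(t \right)}, \sin{\left(2 x \right)} \cos{\left(t \right)} \cos{\left(2 x \right)}]:  B^{2} C + 8 = 0
  [\sin^{2}{\left(2 x \right)} \cos{\left(2 x \right)}, \sin^{3}{\left(2 x \right)}]:  B^{3} - 8 = 0
  [e^{x} \sin{\left(2 x \right)} \cos{\left(t \right)}, e^{x} \cos{\left(t \right)} \cos{\left(2 x \right)}]:  A B C + 4 = 0
  [e^{3 x}]:  A^{3} - 1 = 0
Solving: A = 1, B = 2, C = -2.
Check against the point condition:
  u(0, 0) = -1  ⟹  A + C = -1  ✓
Hence u(x, t) = e^{x} + 2 \sin{\left(2 x \right)} - 2 \cos{\left(t \right)}.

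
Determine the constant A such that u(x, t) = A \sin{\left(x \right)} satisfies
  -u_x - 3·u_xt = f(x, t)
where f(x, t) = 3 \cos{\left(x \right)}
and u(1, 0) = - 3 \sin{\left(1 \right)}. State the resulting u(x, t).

Substitute the ansatz u = A \sin{\left(x \right)} into the left-hand side.
Derivatives of the ansatz:
  u_x = A \cos{\left(x \right)}
  u_xt = 0
Term by term:
  -u_x = - A \cos{\left(x \right)}
  -3·u_xt = 0
So the left-hand side equals
  - A \cos{\left(x \right)}
This must equal f(x, t) = 3 \cos{\left(x \right)} identically.
Matching coefficients of the independent functions:
  [\cos{\left(x \right)}]:  - A = 3
Solving: A = -3.
Check against the point condition:
  u(1, 0) = - 3 \sin{\left(1 \right)}  ⟹  A \sin{\left(1 \right)} = - 3 \sin{\left(1 \right)}  ✓
Hence u(x, t) = - 3 \sin{\left(x \right)}.

Answer: u(x, t) = - 3 \sin{\left(x \right)}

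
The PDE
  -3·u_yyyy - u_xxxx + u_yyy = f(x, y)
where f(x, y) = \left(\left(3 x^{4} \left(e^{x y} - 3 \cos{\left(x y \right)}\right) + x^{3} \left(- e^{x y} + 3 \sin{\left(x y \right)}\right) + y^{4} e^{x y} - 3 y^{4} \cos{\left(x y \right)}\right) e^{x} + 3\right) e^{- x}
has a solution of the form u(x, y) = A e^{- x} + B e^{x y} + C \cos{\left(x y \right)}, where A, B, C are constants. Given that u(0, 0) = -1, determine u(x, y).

Substitute the ansatz u = A e^{- x} + B e^{x y} + C \cos{\left(x y \right)} into the left-hand side.
Derivatives of the ansatz:
  u_yyyy = B x^{4} e^{x y} + C x^{4} \cos{\left(x y \right)}
  u_xxxx = A e^{- x} + B y^{4} e^{x y} + C y^{4} \cos{\left(x y \right)}
  u_yyy = B x^{3} e^{x y} + C x^{3} \sin{\left(x y \right)}
Term by term:
  -3·u_yyyy = - 3 B x^{4} e^{x y} - 3 C x^{4} \cos{\left(x y \right)}
  -u_xxxx = - A e^{- x} - B y^{4} e^{x y} - C y^{4} \cos{\left(x y \right)}
  u_yyy = B x^{3} e^{x y} + C x^{3} \sin{\left(x y \right)}
So the left-hand side equals
  - A e^{- x} - 3 B x^{4} e^{x y} + B x^{3} e^{x y} - B y^{4} e^{x y} - 3 C x^{4} \cos{\left(x y \right)} + C x^{3} \sin{\left(x y \right)} - C y^{4} \cos{\left(x y \right)}
This must equal f(x, y) identically; expanded, f = 3 x^{4} e^{x y} - 9 x^{4} \cos{\left(x y \right)} - x^{3} e^{x y} + 3 x^{3} \sin{\left(x y \right)} + y^{4} e^{x y} - 3 y^{4} \cos{\left(x y \right)} + 3 e^{- x}.
Matching coefficients of the independent functions:
  [x^{3} e^{x y}]:  B = -1
  [x^{3} \sin{\left(x y \right)}]:  C = 3
  [x^{4} e^{x y}]:  - 3 B = 3
  [x^{4} \cos{\left(x y \right)}]:  - 3 C = -9
  [y^{4} e^{x y}]:  - B = 1
  [y^{4} \cos{\left(x y \right)}]:  - C = -3
  [e^{- x}]:  - A = 3
Solving: A = -3, B = -1, C = 3.
Check against the point condition:
  u(0, 0) = -1  ⟹  A + B + C = -1  ✓
Hence u(x, y) = - e^{x y} + 3 \cos{\left(x y \right)} - 3 e^{- x}.

Answer: u(x, y) = - e^{x y} + 3 \cos{\left(x y \right)} - 3 e^{- x}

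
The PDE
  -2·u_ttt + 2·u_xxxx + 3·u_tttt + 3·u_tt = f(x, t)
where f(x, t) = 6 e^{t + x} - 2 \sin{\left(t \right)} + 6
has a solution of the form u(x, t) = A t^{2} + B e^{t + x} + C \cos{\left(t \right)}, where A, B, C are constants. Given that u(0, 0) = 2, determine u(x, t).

Answer: u(x, t) = t^{2} + e^{t + x} + \cos{\left(t \right)}

Derivation:
Substitute the ansatz u = A t^{2} + B e^{t + x} + C \cos{\left(t \right)} into the left-hand side.
Derivatives of the ansatz:
  u_ttt = B e^{t} e^{x} + C \sin{\left(t \right)}
  u_xxxx = B e^{t} e^{x}
  u_tttt = B e^{t} e^{x} + C \cos{\left(t \right)}
  u_tt = 2 A + B e^{t} e^{x} - C \cos{\left(t \right)}
Term by term:
  -2·u_ttt = - 2 B e^{t} e^{x} - 2 C \sin{\left(t \right)}
  2·u_xxxx = 2 B e^{t} e^{x}
  3·u_tttt = 3 B e^{t} e^{x} + 3 C \cos{\left(t \right)}
  3·u_tt = 6 A + 3 B e^{t} e^{x} - 3 C \cos{\left(t \right)}
So the left-hand side equals
  6 A + 6 B e^{t} e^{x} - 2 C \sin{\left(t \right)}
This must equal f(x, t) identically; expanded, f = 6 e^{t} e^{x} - 2 \sin{\left(t \right)} + 6.
Matching coefficients of the independent functions:
  [constant term]:  6 A = 6
  [e^{t} e^{x}]:  6 B = 6
  [\sin{\left(t \right)}]:  - 2 C = -2
Solving: A = 1, B = 1, C = 1.
Check against the point condition:
  u(0, 0) = 2  ⟹  B + C = 2  ✓
Hence u(x, t) = t^{2} + e^{t + x} + \cos{\left(t \right)}.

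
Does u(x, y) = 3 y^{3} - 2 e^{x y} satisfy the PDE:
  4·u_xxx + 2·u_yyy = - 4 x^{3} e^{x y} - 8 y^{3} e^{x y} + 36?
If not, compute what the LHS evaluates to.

Evaluate each term of the left-hand side for u = 3 y^{3} - 2 e^{x y}.
Derivatives:
  u_xxx = - 2 y^{3} e^{x y}
  u_yyy = - 2 x^{3} e^{x y} + 18
Terms:
  4·u_xxx = - 8 y^{3} e^{x y}
  2·u_yyy = - 4 x^{3} e^{x y} + 36
Sum: LHS = - 4 x^{3} e^{x y} - 8 y^{3} e^{x y} + 36
This is exactly the given right-hand side, so u is a solution.

Answer: Yes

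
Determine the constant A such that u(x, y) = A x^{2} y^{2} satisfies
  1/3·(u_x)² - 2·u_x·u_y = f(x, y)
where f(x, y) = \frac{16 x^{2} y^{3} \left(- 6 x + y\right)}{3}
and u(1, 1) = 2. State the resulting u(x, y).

Substitute the ansatz u = A x^{2} y^{2} into the left-hand side.
Derivatives of the ansatz:
  u_x = 2 A x y^{2}
  u_y = 2 A x^{2} y
Term by term:
  1/3·(u_x)² = \frac{4 A^{2} x^{2} y^{4}}{3}
  -2·u_x·u_y = - 8 A^{2} x^{3} y^{3}
So the left-hand side equals
  - 8 A^{2} x^{3} y^{3} + \frac{4 A^{2} x^{2} y^{4}}{3}
This must equal f(x, y) identically; expanded, f = - 32 x^{3} y^{3} + \frac{16 x^{2} y^{4}}{3}.
Matching coefficients of the independent functions:
  [x^{2} y^{4}]:  \frac{4 A^{2}}{3} = \frac{16}{3}
  [x^{3} y^{3}]:  - 8 A^{2} = -32
These equations allow (A) = (-2) or (2).
Impose the point condition(s):
  u(1, 1) = 2  ⟹  A = 2
Only A = 2 satisfies everything.
Hence u(x, y) = 2 x^{2} y^{2}.

Answer: u(x, y) = 2 x^{2} y^{2}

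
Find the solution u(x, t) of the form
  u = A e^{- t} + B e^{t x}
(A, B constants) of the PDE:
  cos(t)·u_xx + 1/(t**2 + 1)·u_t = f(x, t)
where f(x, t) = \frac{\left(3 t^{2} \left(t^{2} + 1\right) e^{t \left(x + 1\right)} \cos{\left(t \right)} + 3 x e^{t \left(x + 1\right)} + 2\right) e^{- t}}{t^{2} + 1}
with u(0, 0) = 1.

Answer: u(x, t) = 3 e^{t x} - 2 e^{- t}

Derivation:
Substitute the ansatz u = A e^{- t} + B e^{t x} into the left-hand side.
Derivatives of the ansatz:
  u_xx = B t^{2} e^{t x}
  u_t = - A e^{- t} + B x e^{t x}
Term by term:
  cos(t)·u_xx = B t^{2} e^{t x} \cos{\left(t \right)}
  1/(t**2 + 1)·u_t = - \frac{A}{t^{2} e^{t} + e^{t}} + \frac{B x e^{t x}}{t^{2} + 1}
So the left-hand side equals
  - \frac{A}{t^{2} e^{t} + e^{t}} + B t^{2} e^{t x} \cos{\left(t \right)} + \frac{B x e^{t x}}{t^{2} + 1}
This must equal f(x, t) identically; expanded, f = 3 t^{2} e^{t x} \cos{\left(t \right)} + \frac{3 x e^{t x}}{t^{2} + 1} + \frac{2}{t^{2} e^{t} + e^{t}}.
Matching coefficients of the independent functions:
  [t^{2} e^{t x} \cos{\left(t \right)}, \frac{x e^{t x}}{t^{2} + 1}]:  B = 3
  [\frac{1}{t^{2} e^{t} + e^{t}}]:  - A = 2
Solving: A = -2, B = 3.
Check against the point condition:
  u(0, 0) = 1  ⟹  A + B = 1  ✓
Hence u(x, t) = 3 e^{t x} - 2 e^{- t}.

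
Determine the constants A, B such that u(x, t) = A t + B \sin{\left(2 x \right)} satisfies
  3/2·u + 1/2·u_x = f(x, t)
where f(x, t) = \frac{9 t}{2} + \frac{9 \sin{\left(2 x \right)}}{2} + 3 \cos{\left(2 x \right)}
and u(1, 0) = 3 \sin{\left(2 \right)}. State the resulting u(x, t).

Substitute the ansatz u = A t + B \sin{\left(2 x \right)} into the left-hand side.
Derivatives of the ansatz:
  u_x = 2 B \cos{\left(2 x \right)}
Term by term:
  3/2·u = \frac{3 A t}{2} + \frac{3 B \sin{\left(2 x \right)}}{2}
  1/2·u_x = B \cos{\left(2 x \right)}
So the left-hand side equals
  \frac{3 A t}{2} + \frac{3 B \sin{\left(2 x \right)}}{2} + B \cos{\left(2 x \right)}
This must equal f(x, t) = \frac{9 t}{2} + \frac{9 \sin{\left(2 x \right)}}{2} + 3 \cos{\left(2 x \right)} identically.
Matching coefficients of the independent functions:
  [t]:  \frac{3 A}{2} = \frac{9}{2}
  [\sin{\left(2 x \right)}]:  \frac{3 B}{2} = \frac{9}{2}
  [\cos{\left(2 x \right)}]:  B = 3
Solving: A = 3, B = 3.
Check against the point condition:
  u(1, 0) = 3 \sin{\left(2 \right)}  ⟹  B \sin{\left(2 \right)} = 3 \sin{\left(2 \right)}  ✓
Hence u(x, t) = 3 t + 3 \sin{\left(2 x \right)}.

Answer: u(x, t) = 3 t + 3 \sin{\left(2 x \right)}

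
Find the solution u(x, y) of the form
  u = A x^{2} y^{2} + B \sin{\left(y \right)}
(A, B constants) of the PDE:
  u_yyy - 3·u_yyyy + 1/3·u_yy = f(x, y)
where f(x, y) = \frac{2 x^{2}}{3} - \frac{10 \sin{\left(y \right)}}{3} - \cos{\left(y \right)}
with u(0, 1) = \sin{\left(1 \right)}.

Answer: u(x, y) = x^{2} y^{2} + \sin{\left(y \right)}

Derivation:
Substitute the ansatz u = A x^{2} y^{2} + B \sin{\left(y \right)} into the left-hand side.
Derivatives of the ansatz:
  u_yyy = - B \cos{\left(y \right)}
  u_yyyy = B \sin{\left(y \right)}
  u_yy = 2 A x^{2} - B \sin{\left(y \right)}
Term by term:
  u_yyy = - B \cos{\left(y \right)}
  -3·u_yyyy = - 3 B \sin{\left(y \right)}
  1/3·u_yy = \frac{2 A x^{2}}{3} - \frac{B \sin{\left(y \right)}}{3}
So the left-hand side equals
  \frac{2 A x^{2}}{3} - \frac{10 B \sin{\left(y \right)}}{3} - B \cos{\left(y \right)}
This must equal f(x, y) = \frac{2 x^{2}}{3} - \frac{10 \sin{\left(y \right)}}{3} - \cos{\left(y \right)} identically.
Matching coefficients of the independent functions:
  [x^{2}]:  \frac{2 A}{3} = \frac{2}{3}
  [\sin{\left(y \right)}]:  - \frac{10 B}{3} = - \frac{10}{3}
  [\cos{\left(y \right)}]:  - B = -1
Solving: A = 1, B = 1.
Check against the point condition:
  u(0, 1) = \sin{\left(1 \right)}  ⟹  B \sin{\left(1 \right)} = \sin{\left(1 \right)}  ✓
Hence u(x, y) = x^{2} y^{2} + \sin{\left(y \right)}.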